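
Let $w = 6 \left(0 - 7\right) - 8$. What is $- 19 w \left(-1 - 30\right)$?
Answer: $-29450$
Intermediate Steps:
$w = -50$ ($w = 6 \left(0 - 7\right) - 8 = 6 \left(-7\right) - 8 = -42 - 8 = -50$)
$- 19 w \left(-1 - 30\right) = \left(-19\right) \left(-50\right) \left(-1 - 30\right) = 950 \left(-1 - 30\right) = 950 \left(-31\right) = -29450$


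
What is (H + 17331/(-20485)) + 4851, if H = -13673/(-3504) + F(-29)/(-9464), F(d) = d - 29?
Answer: 412183068566783/84915077520 ≈ 4854.1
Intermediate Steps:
F(d) = -29 + d
H = 16200563/4145232 (H = -13673/(-3504) + (-29 - 29)/(-9464) = -13673*(-1/3504) - 58*(-1/9464) = 13673/3504 + 29/4732 = 16200563/4145232 ≈ 3.9082)
(H + 17331/(-20485)) + 4851 = (16200563/4145232 + 17331/(-20485)) + 4851 = (16200563/4145232 + 17331*(-1/20485)) + 4851 = (16200563/4145232 - 17331/20485) + 4851 = 260027517263/84915077520 + 4851 = 412183068566783/84915077520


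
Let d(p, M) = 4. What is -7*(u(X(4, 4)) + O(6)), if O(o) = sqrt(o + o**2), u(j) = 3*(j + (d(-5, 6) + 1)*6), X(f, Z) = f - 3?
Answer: -651 - 7*sqrt(42) ≈ -696.37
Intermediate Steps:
X(f, Z) = -3 + f
u(j) = 90 + 3*j (u(j) = 3*(j + (4 + 1)*6) = 3*(j + 5*6) = 3*(j + 30) = 3*(30 + j) = 90 + 3*j)
-7*(u(X(4, 4)) + O(6)) = -7*((90 + 3*(-3 + 4)) + sqrt(6*(1 + 6))) = -7*((90 + 3*1) + sqrt(6*7)) = -7*((90 + 3) + sqrt(42)) = -7*(93 + sqrt(42)) = -651 - 7*sqrt(42)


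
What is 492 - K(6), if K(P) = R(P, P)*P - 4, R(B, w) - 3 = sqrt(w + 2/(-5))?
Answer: 478 - 12*sqrt(35)/5 ≈ 463.80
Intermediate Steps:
R(B, w) = 3 + sqrt(-2/5 + w) (R(B, w) = 3 + sqrt(w + 2/(-5)) = 3 + sqrt(w + 2*(-1/5)) = 3 + sqrt(w - 2/5) = 3 + sqrt(-2/5 + w))
K(P) = -4 + P*(3 + sqrt(-10 + 25*P)/5) (K(P) = (3 + sqrt(-10 + 25*P)/5)*P - 4 = P*(3 + sqrt(-10 + 25*P)/5) - 4 = -4 + P*(3 + sqrt(-10 + 25*P)/5))
492 - K(6) = 492 - (-4 + (1/5)*6*(15 + sqrt(-10 + 25*6))) = 492 - (-4 + (1/5)*6*(15 + sqrt(-10 + 150))) = 492 - (-4 + (1/5)*6*(15 + sqrt(140))) = 492 - (-4 + (1/5)*6*(15 + 2*sqrt(35))) = 492 - (-4 + (18 + 12*sqrt(35)/5)) = 492 - (14 + 12*sqrt(35)/5) = 492 + (-14 - 12*sqrt(35)/5) = 478 - 12*sqrt(35)/5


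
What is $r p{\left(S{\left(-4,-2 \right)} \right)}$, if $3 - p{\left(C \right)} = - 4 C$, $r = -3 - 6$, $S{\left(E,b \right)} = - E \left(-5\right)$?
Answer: $693$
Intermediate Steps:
$S{\left(E,b \right)} = 5 E$
$r = -9$ ($r = -3 - 6 = -9$)
$p{\left(C \right)} = 3 + 4 C$ ($p{\left(C \right)} = 3 - - 4 C = 3 + 4 C$)
$r p{\left(S{\left(-4,-2 \right)} \right)} = - 9 \left(3 + 4 \cdot 5 \left(-4\right)\right) = - 9 \left(3 + 4 \left(-20\right)\right) = - 9 \left(3 - 80\right) = \left(-9\right) \left(-77\right) = 693$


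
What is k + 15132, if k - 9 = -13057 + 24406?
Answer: 26490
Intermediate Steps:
k = 11358 (k = 9 + (-13057 + 24406) = 9 + 11349 = 11358)
k + 15132 = 11358 + 15132 = 26490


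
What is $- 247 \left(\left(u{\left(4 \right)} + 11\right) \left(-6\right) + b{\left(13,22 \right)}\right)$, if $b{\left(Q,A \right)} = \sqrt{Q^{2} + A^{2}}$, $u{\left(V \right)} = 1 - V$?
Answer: $11856 - 247 \sqrt{653} \approx 5544.2$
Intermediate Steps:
$b{\left(Q,A \right)} = \sqrt{A^{2} + Q^{2}}$
$- 247 \left(\left(u{\left(4 \right)} + 11\right) \left(-6\right) + b{\left(13,22 \right)}\right) = - 247 \left(\left(\left(1 - 4\right) + 11\right) \left(-6\right) + \sqrt{22^{2} + 13^{2}}\right) = - 247 \left(\left(\left(1 - 4\right) + 11\right) \left(-6\right) + \sqrt{484 + 169}\right) = - 247 \left(\left(-3 + 11\right) \left(-6\right) + \sqrt{653}\right) = - 247 \left(8 \left(-6\right) + \sqrt{653}\right) = - 247 \left(-48 + \sqrt{653}\right) = 11856 - 247 \sqrt{653}$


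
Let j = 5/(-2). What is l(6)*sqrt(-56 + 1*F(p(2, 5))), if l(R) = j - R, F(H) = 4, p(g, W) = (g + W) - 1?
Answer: -17*I*sqrt(13) ≈ -61.294*I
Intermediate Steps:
p(g, W) = -1 + W + g (p(g, W) = (W + g) - 1 = -1 + W + g)
j = -5/2 (j = 5*(-1/2) = -5/2 ≈ -2.5000)
l(R) = -5/2 - R
l(6)*sqrt(-56 + 1*F(p(2, 5))) = (-5/2 - 1*6)*sqrt(-56 + 1*4) = (-5/2 - 6)*sqrt(-56 + 4) = -17*I*sqrt(13)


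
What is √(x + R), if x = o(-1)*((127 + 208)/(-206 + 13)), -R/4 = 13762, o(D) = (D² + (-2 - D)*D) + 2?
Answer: 2*I*√512685393/193 ≈ 234.64*I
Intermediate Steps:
o(D) = 2 + D² + D*(-2 - D) (o(D) = (D² + D*(-2 - D)) + 2 = 2 + D² + D*(-2 - D))
R = -55048 (R = -4*13762 = -55048)
x = -1340/193 (x = (2 - 2*(-1))*((127 + 208)/(-206 + 13)) = (2 + 2)*(335/(-193)) = 4*(335*(-1/193)) = 4*(-335/193) = -1340/193 ≈ -6.9430)
√(x + R) = √(-1340/193 - 55048) = √(-10625604/193) = 2*I*√512685393/193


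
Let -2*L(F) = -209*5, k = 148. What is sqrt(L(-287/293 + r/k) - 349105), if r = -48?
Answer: I*sqrt(1394330)/2 ≈ 590.41*I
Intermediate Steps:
L(F) = 1045/2 (L(F) = -(-209)*5/2 = -1/2*(-1045) = 1045/2)
sqrt(L(-287/293 + r/k) - 349105) = sqrt(1045/2 - 349105) = sqrt(-697165/2) = I*sqrt(1394330)/2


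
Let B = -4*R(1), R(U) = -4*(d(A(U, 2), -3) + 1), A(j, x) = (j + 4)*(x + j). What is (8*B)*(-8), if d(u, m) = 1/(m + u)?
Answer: -3328/3 ≈ -1109.3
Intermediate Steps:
A(j, x) = (4 + j)*(j + x)
R(U) = -4 - 4/(5 + U² + 6*U) (R(U) = -4*(1/(-3 + (U² + 4*U + 4*2 + U*2)) + 1) = -4*(1/(-3 + (U² + 4*U + 8 + 2*U)) + 1) = -4*(1/(-3 + (8 + U² + 6*U)) + 1) = -4*(1/(5 + U² + 6*U) + 1) = -4*(1 + 1/(5 + U² + 6*U)) = -4 - 4/(5 + U² + 6*U))
B = 52/3 (B = -16*(-6 - 1*1² - 6*1)/(5 + 1² + 6*1) = -16*(-6 - 1*1 - 6)/(5 + 1 + 6) = -16*(-6 - 1 - 6)/12 = -16*(-13)/12 = -4*(-13/3) = 52/3 ≈ 17.333)
(8*B)*(-8) = (8*(52/3))*(-8) = (416/3)*(-8) = -3328/3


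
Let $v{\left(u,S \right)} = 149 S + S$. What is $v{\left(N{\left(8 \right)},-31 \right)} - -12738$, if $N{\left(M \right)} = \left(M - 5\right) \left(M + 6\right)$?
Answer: $8088$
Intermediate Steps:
$N{\left(M \right)} = \left(-5 + M\right) \left(6 + M\right)$
$v{\left(u,S \right)} = 150 S$
$v{\left(N{\left(8 \right)},-31 \right)} - -12738 = 150 \left(-31\right) - -12738 = -4650 + 12738 = 8088$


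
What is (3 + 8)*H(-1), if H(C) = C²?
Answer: 11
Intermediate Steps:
(3 + 8)*H(-1) = (3 + 8)*(-1)² = 11*1 = 11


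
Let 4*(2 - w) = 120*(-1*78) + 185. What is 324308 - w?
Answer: 1288049/4 ≈ 3.2201e+5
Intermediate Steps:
w = 9183/4 (w = 2 - (120*(-1*78) + 185)/4 = 2 - (120*(-78) + 185)/4 = 2 - (-9360 + 185)/4 = 2 - ¼*(-9175) = 2 + 9175/4 = 9183/4 ≈ 2295.8)
324308 - w = 324308 - 1*9183/4 = 324308 - 9183/4 = 1288049/4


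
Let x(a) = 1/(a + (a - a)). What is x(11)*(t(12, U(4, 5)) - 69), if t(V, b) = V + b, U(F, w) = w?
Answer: -52/11 ≈ -4.7273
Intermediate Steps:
x(a) = 1/a (x(a) = 1/(a + 0) = 1/a)
x(11)*(t(12, U(4, 5)) - 69) = ((12 + 5) - 69)/11 = (17 - 69)/11 = (1/11)*(-52) = -52/11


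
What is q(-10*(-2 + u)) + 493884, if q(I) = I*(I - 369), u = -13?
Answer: 461034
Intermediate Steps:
q(I) = I*(-369 + I)
q(-10*(-2 + u)) + 493884 = (-10*(-2 - 13))*(-369 - 10*(-2 - 13)) + 493884 = (-10*(-15))*(-369 - 10*(-15)) + 493884 = 150*(-369 + 150) + 493884 = 150*(-219) + 493884 = -32850 + 493884 = 461034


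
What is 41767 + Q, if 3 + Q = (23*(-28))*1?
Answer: 41120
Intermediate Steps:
Q = -647 (Q = -3 + (23*(-28))*1 = -3 - 644*1 = -3 - 644 = -647)
41767 + Q = 41767 - 647 = 41120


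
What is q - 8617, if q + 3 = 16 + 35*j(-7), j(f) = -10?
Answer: -8954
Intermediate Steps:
q = -337 (q = -3 + (16 + 35*(-10)) = -3 + (16 - 350) = -3 - 334 = -337)
q - 8617 = -337 - 8617 = -8954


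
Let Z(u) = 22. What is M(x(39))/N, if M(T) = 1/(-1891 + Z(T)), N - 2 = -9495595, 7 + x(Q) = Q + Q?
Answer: 1/17747263317 ≈ 5.6347e-11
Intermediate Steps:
x(Q) = -7 + 2*Q (x(Q) = -7 + (Q + Q) = -7 + 2*Q)
N = -9495593 (N = 2 - 9495595 = -9495593)
M(T) = -1/1869 (M(T) = 1/(-1891 + 22) = 1/(-1869) = -1/1869)
M(x(39))/N = -1/1869/(-9495593) = -1/1869*(-1/9495593) = 1/17747263317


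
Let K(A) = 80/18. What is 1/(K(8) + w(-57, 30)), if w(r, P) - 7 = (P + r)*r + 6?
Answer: 9/14008 ≈ 0.00064249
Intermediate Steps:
K(A) = 40/9 (K(A) = 80*(1/18) = 40/9)
w(r, P) = 13 + r*(P + r) (w(r, P) = 7 + ((P + r)*r + 6) = 7 + (r*(P + r) + 6) = 7 + (6 + r*(P + r)) = 13 + r*(P + r))
1/(K(8) + w(-57, 30)) = 1/(40/9 + (13 + (-57)² + 30*(-57))) = 1/(40/9 + (13 + 3249 - 1710)) = 1/(40/9 + 1552) = 1/(14008/9) = 9/14008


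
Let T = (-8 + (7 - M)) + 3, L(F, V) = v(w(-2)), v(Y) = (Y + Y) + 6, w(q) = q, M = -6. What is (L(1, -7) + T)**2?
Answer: 100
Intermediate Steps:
v(Y) = 6 + 2*Y (v(Y) = 2*Y + 6 = 6 + 2*Y)
L(F, V) = 2 (L(F, V) = 6 + 2*(-2) = 6 - 4 = 2)
T = 8 (T = (-8 + (7 - 1*(-6))) + 3 = (-8 + (7 + 6)) + 3 = (-8 + 13) + 3 = 5 + 3 = 8)
(L(1, -7) + T)**2 = (2 + 8)**2 = 10**2 = 100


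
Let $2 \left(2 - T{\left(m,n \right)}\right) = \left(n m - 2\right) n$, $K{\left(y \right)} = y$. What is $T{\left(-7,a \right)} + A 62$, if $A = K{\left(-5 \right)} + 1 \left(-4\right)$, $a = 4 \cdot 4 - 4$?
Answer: $-40$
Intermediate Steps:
$a = 12$ ($a = 16 - 4 = 12$)
$T{\left(m,n \right)} = 2 - \frac{n \left(-2 + m n\right)}{2}$ ($T{\left(m,n \right)} = 2 - \frac{\left(n m - 2\right) n}{2} = 2 - \frac{\left(m n - 2\right) n}{2} = 2 - \frac{\left(-2 + m n\right) n}{2} = 2 - \frac{n \left(-2 + m n\right)}{2}$)
$A = -9$ ($A = -5 + 1 \left(-4\right) = -5 - 4 = -9$)
$T{\left(-7,a \right)} + A 62 = \left(2 + 12 - - \frac{7 \cdot 12^{2}}{2}\right) - 558 = \left(2 + 12 - \left(- \frac{7}{2}\right) 144\right) - 558 = \left(2 + 12 + 504\right) - 558 = 518 - 558 = -40$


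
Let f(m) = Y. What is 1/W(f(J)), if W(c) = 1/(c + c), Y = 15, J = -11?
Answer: 30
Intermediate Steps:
f(m) = 15
W(c) = 1/(2*c)
1/W(f(J)) = 1/((1/2)/15) = 1/((1/2)*(1/15)) = 1/(1/30) = 30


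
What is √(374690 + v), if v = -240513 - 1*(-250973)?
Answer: 5*√15406 ≈ 620.60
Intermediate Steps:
v = 10460 (v = -240513 + 250973 = 10460)
√(374690 + v) = √(374690 + 10460) = √385150 = 5*√15406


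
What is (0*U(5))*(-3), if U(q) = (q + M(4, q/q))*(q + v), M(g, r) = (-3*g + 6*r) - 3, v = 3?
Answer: 0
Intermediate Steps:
M(g, r) = -3 - 3*g + 6*r
U(q) = (-9 + q)*(3 + q) (U(q) = (q + (-3 - 3*4 + 6*(q/q)))*(q + 3) = (q + (-3 - 12 + 6*1))*(3 + q) = (q + (-3 - 12 + 6))*(3 + q) = (q - 9)*(3 + q) = (-9 + q)*(3 + q))
(0*U(5))*(-3) = (0*(-27 + 5**2 - 6*5))*(-3) = (0*(-27 + 25 - 30))*(-3) = (0*(-32))*(-3) = 0*(-3) = 0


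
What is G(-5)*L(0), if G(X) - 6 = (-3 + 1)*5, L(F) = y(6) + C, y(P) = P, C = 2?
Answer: -32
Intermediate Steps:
L(F) = 8 (L(F) = 6 + 2 = 8)
G(X) = -4 (G(X) = 6 + (-3 + 1)*5 = 6 - 2*5 = 6 - 10 = -4)
G(-5)*L(0) = -4*8 = -32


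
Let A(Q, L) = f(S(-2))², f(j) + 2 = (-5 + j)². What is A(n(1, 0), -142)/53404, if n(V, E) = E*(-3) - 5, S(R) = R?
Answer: 2209/53404 ≈ 0.041364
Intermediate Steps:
f(j) = -2 + (-5 + j)²
n(V, E) = -5 - 3*E (n(V, E) = -3*E - 5 = -5 - 3*E)
A(Q, L) = 2209 (A(Q, L) = (-2 + (-5 - 2)²)² = (-2 + (-7)²)² = (-2 + 49)² = 47² = 2209)
A(n(1, 0), -142)/53404 = 2209/53404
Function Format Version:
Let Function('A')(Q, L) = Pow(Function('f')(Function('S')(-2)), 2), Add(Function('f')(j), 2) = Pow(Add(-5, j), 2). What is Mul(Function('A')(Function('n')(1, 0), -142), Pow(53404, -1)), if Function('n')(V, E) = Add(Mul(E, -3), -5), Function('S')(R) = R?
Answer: Rational(2209, 53404) ≈ 0.041364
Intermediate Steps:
Function('f')(j) = Add(-2, Pow(Add(-5, j), 2))
Function('n')(V, E) = Add(-5, Mul(-3, E)) (Function('n')(V, E) = Add(Mul(-3, E), -5) = Add(-5, Mul(-3, E)))
Function('A')(Q, L) = 2209 (Function('A')(Q, L) = Pow(Add(-2, Pow(Add(-5, -2), 2)), 2) = Pow(Add(-2, Pow(-7, 2)), 2) = Pow(Add(-2, 49), 2) = Pow(47, 2) = 2209)
Mul(Function('A')(Function('n')(1, 0), -142), Pow(53404, -1)) = Mul(2209, Pow(53404, -1)) = Mul(2209, Rational(1, 53404)) = Rational(2209, 53404)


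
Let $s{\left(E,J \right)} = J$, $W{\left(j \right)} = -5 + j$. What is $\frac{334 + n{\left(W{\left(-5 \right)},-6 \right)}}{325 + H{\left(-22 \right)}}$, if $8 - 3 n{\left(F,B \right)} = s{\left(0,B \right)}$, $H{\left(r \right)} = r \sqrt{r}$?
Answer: $\frac{330200}{348819} + \frac{22352 i \sqrt{22}}{348819} \approx 0.94662 + 0.30056 i$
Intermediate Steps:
$H{\left(r \right)} = r^{\frac{3}{2}}$
$n{\left(F,B \right)} = \frac{8}{3} - \frac{B}{3}$
$\frac{334 + n{\left(W{\left(-5 \right)},-6 \right)}}{325 + H{\left(-22 \right)}} = \frac{334 + \left(\frac{8}{3} - -2\right)}{325 + \left(-22\right)^{\frac{3}{2}}} = \frac{334 + \left(\frac{8}{3} + 2\right)}{325 - 22 i \sqrt{22}} = \frac{334 + \frac{14}{3}}{325 - 22 i \sqrt{22}} = \frac{1016}{3 \left(325 - 22 i \sqrt{22}\right)}$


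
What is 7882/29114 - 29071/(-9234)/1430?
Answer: 52462593967/192219653340 ≈ 0.27293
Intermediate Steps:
7882/29114 - 29071/(-9234)/1430 = 7882*(1/29114) - 29071*(-1/9234)*(1/1430) = 3941/14557 + (29071/9234)*(1/1430) = 3941/14557 + 29071/13204620 = 52462593967/192219653340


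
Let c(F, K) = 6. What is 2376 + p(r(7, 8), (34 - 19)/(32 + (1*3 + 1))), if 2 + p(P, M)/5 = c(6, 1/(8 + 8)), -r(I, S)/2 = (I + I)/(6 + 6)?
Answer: 2396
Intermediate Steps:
r(I, S) = -I/3 (r(I, S) = -2*(I + I)/(6 + 6) = -2*2*I/12 = -I/3)
p(P, M) = 20 (p(P, M) = -10 + 5*6 = -10 + 30 = 20)
2376 + p(r(7, 8), (34 - 19)/(32 + (1*3 + 1))) = 2376 + 20 = 2396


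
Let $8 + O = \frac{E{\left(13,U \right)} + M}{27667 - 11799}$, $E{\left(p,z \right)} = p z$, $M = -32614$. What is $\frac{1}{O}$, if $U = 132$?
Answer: $- \frac{7934}{78921} \approx -0.10053$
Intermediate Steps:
$O = - \frac{78921}{7934}$ ($O = -8 + \frac{13 \cdot 132 - 32614}{27667 - 11799} = -8 + \frac{1716 - 32614}{15868} = -8 - \frac{15449}{7934} = - \frac{78921}{7934} \approx -9.9472$)
$\frac{1}{O} = \frac{1}{- \frac{78921}{7934}} = - \frac{7934}{78921}$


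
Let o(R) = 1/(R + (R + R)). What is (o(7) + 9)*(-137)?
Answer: -26030/21 ≈ -1239.5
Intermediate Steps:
o(R) = 1/(3*R) (o(R) = 1/(R + 2*R) = 1/(3*R))
(o(7) + 9)*(-137) = ((⅓)/7 + 9)*(-137) = ((⅓)*(⅐) + 9)*(-137) = (1/21 + 9)*(-137) = (190/21)*(-137) = -26030/21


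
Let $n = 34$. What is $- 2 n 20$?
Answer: $-1360$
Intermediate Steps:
$- 2 n 20 = \left(-2\right) 34 \cdot 20 = \left(-68\right) 20 = -1360$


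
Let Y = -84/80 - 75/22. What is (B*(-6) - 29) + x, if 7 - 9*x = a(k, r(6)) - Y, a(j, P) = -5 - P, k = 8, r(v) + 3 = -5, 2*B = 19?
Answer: -170381/1980 ≈ -86.051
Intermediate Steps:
B = 19/2 (B = (½)*19 = 19/2 ≈ 9.5000)
r(v) = -8 (r(v) = -3 - 5 = -8)
Y = -981/220 (Y = -84*1/80 - 75*1/22 = -21/20 - 75/22 = -981/220 ≈ -4.4591)
x = -101/1980 (x = 7/9 - ((-5 - 1*(-8)) - 1*(-981/220))/9 = 7/9 - ((-5 + 8) + 981/220)/9 = 7/9 - (3 + 981/220)/9 = 7/9 - ⅑*1641/220 = 7/9 - 547/660 = -101/1980 ≈ -0.051010)
(B*(-6) - 29) + x = ((19/2)*(-6) - 29) - 101/1980 = (-57 - 29) - 101/1980 = -86 - 101/1980 = -170381/1980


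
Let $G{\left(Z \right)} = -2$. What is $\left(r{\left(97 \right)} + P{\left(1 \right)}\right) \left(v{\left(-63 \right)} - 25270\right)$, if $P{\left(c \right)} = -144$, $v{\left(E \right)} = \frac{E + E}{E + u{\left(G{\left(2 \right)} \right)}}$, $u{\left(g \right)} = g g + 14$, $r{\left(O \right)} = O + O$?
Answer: $-1263360$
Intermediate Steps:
$r{\left(O \right)} = 2 O$
$u{\left(g \right)} = 14 + g^{2}$ ($u{\left(g \right)} = g^{2} + 14 = 14 + g^{2}$)
$v{\left(E \right)} = \frac{2 E}{18 + E}$ ($v{\left(E \right)} = \frac{E + E}{E + \left(14 + \left(-2\right)^{2}\right)} = \frac{2 E}{E + \left(14 + 4\right)} = \frac{2 E}{E + 18} = \frac{2 E}{18 + E}$)
$\left(r{\left(97 \right)} + P{\left(1 \right)}\right) \left(v{\left(-63 \right)} - 25270\right) = \left(2 \cdot 97 - 144\right) \left(2 \left(-63\right) \frac{1}{18 - 63} - 25270\right) = \left(194 - 144\right) \left(2 \left(-63\right) \frac{1}{-45} - 25270\right) = 50 \left(2 \left(-63\right) \left(- \frac{1}{45}\right) - 25270\right) = 50 \left(\frac{14}{5} - 25270\right) = 50 \left(- \frac{126336}{5}\right) = -1263360$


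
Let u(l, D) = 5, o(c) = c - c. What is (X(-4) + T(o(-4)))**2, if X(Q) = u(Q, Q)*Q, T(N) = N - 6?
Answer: 676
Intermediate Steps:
o(c) = 0
T(N) = -6 + N
X(Q) = 5*Q
(X(-4) + T(o(-4)))**2 = (5*(-4) + (-6 + 0))**2 = (-20 - 6)**2 = (-26)**2 = 676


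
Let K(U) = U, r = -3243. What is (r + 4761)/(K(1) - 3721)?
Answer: -253/620 ≈ -0.40806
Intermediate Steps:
(r + 4761)/(K(1) - 3721) = (-3243 + 4761)/(1 - 3721) = 1518/(-3720) = 1518*(-1/3720) = -253/620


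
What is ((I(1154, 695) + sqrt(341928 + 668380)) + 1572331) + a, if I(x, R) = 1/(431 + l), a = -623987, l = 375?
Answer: 764365265/806 + 2*sqrt(252577) ≈ 9.4935e+5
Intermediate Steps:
I(x, R) = 1/806 (I(x, R) = 1/(431 + 375) = 1/806)
((I(1154, 695) + sqrt(341928 + 668380)) + 1572331) + a = ((1/806 + sqrt(341928 + 668380)) + 1572331) - 623987 = ((1/806 + sqrt(1010308)) + 1572331) - 623987 = ((1/806 + 2*sqrt(252577)) + 1572331) - 623987 = (1267298787/806 + 2*sqrt(252577)) - 623987 = 764365265/806 + 2*sqrt(252577)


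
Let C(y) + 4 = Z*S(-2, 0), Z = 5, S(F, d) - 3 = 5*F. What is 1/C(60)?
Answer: -1/39 ≈ -0.025641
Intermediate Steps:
S(F, d) = 3 + 5*F
C(y) = -39 (C(y) = -4 + 5*(3 + 5*(-2)) = -4 + 5*(3 - 10) = -4 + 5*(-7) = -4 - 35 = -39)
1/C(60) = 1/(-39) = -1/39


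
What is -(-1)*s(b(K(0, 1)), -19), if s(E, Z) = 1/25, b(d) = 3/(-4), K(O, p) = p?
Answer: 1/25 ≈ 0.040000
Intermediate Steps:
b(d) = -¾ (b(d) = 3*(-¼) = -¾)
s(E, Z) = 1/25
-(-1)*s(b(K(0, 1)), -19) = -(-1)/25 = -1*(-1/25) = 1/25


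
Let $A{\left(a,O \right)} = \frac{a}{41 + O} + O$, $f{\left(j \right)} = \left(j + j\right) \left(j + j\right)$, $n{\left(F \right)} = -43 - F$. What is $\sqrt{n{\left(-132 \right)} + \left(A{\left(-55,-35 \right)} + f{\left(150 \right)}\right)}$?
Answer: $\frac{\sqrt{3241614}}{6} \approx 300.07$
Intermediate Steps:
$f{\left(j \right)} = 4 j^{2}$ ($f{\left(j \right)} = 2 j 2 j = 4 j^{2}$)
$A{\left(a,O \right)} = O + \frac{a}{41 + O}$ ($A{\left(a,O \right)} = \frac{a}{41 + O} + O = O + \frac{a}{41 + O}$)
$\sqrt{n{\left(-132 \right)} + \left(A{\left(-55,-35 \right)} + f{\left(150 \right)}\right)} = \sqrt{\left(-43 - -132\right) + \left(\frac{-55 + \left(-35\right)^{2} + 41 \left(-35\right)}{41 - 35} + 4 \cdot 150^{2}\right)} = \sqrt{\left(-43 + 132\right) + \left(\frac{-55 + 1225 - 1435}{6} + 4 \cdot 22500\right)} = \sqrt{89 + \left(\frac{1}{6} \left(-265\right) + 90000\right)} = \sqrt{89 + \left(- \frac{265}{6} + 90000\right)} = \sqrt{89 + \frac{539735}{6}} = \sqrt{\frac{540269}{6}} = \frac{\sqrt{3241614}}{6}$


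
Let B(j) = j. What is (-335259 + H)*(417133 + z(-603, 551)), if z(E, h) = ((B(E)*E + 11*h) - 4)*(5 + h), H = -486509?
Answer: -169244293906472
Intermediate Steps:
z(E, h) = (5 + h)*(-4 + E**2 + 11*h) (z(E, h) = ((E*E + 11*h) - 4)*(5 + h) = ((E**2 + 11*h) - 4)*(5 + h) = (-4 + E**2 + 11*h)*(5 + h) = (5 + h)*(-4 + E**2 + 11*h))
(-335259 + H)*(417133 + z(-603, 551)) = (-335259 - 486509)*(417133 + (-20 + 5*(-603)**2 + 11*551**2 + 51*551 + 551*(-603)**2)) = -821768*(417133 + (-20 + 5*363609 + 11*303601 + 28101 + 551*363609)) = -821768*(417133 + (-20 + 1818045 + 3339611 + 28101 + 200348559)) = -821768*(417133 + 205534296) = -821768*205951429 = -169244293906472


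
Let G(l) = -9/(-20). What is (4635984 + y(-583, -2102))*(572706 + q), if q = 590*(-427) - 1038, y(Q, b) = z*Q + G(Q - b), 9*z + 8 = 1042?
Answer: 131479584640309/90 ≈ 1.4609e+12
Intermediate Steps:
G(l) = 9/20 (G(l) = -9*(-1/20) = 9/20)
z = 1034/9 (z = -8/9 + (⅑)*1042 = -8/9 + 1042/9 = 1034/9 ≈ 114.89)
y(Q, b) = 9/20 + 1034*Q/9 (y(Q, b) = 1034*Q/9 + 9/20 = 9/20 + 1034*Q/9)
q = -252968 (q = -251930 - 1038 = -252968)
(4635984 + y(-583, -2102))*(572706 + q) = (4635984 + (9/20 + (1034/9)*(-583)))*(572706 - 252968) = (4635984 + (9/20 - 602822/9))*319738 = (4635984 - 12056359/180)*319738 = (822420761/180)*319738 = 131479584640309/90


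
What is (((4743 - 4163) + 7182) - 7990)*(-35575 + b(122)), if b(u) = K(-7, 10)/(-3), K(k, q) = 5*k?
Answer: 8108440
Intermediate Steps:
b(u) = 35/3 (b(u) = (5*(-7))/(-3) = -35*(-1/3) = 35/3)
(((4743 - 4163) + 7182) - 7990)*(-35575 + b(122)) = (((4743 - 4163) + 7182) - 7990)*(-35575 + 35/3) = ((580 + 7182) - 7990)*(-106690/3) = (7762 - 7990)*(-106690/3) = -228*(-106690/3) = 8108440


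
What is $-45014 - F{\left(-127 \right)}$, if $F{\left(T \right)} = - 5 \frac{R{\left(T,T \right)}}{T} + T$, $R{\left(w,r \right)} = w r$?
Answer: $-45522$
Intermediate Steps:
$R{\left(w,r \right)} = r w$
$F{\left(T \right)} = - 4 T$ ($F{\left(T \right)} = - 5 \frac{T T}{T} + T = - 5 \frac{T^{2}}{T} + T = - 5 T + T = - 4 T$)
$-45014 - F{\left(-127 \right)} = -45014 - \left(-4\right) \left(-127\right) = -45014 - 508 = -45522$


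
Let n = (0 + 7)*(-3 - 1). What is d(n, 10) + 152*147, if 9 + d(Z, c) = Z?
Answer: 22307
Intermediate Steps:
n = -28 (n = 7*(-4) = -28)
d(Z, c) = -9 + Z
d(n, 10) + 152*147 = (-9 - 28) + 152*147 = -37 + 22344 = 22307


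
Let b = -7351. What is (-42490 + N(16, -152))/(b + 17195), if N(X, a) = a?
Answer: -927/214 ≈ -4.3318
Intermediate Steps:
(-42490 + N(16, -152))/(b + 17195) = (-42490 - 152)/(-7351 + 17195) = -42642/9844 = -42642*1/9844 = -927/214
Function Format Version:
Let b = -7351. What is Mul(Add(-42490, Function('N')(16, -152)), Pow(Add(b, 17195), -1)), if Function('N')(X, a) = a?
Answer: Rational(-927, 214) ≈ -4.3318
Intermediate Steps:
Mul(Add(-42490, Function('N')(16, -152)), Pow(Add(b, 17195), -1)) = Mul(Add(-42490, -152), Pow(Add(-7351, 17195), -1)) = Mul(-42642, Pow(9844, -1)) = Mul(-42642, Rational(1, 9844)) = Rational(-927, 214)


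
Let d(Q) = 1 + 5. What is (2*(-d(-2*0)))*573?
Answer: -6876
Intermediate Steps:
d(Q) = 6
(2*(-d(-2*0)))*573 = (2*(-1*6))*573 = (2*(-6))*573 = -12*573 = -6876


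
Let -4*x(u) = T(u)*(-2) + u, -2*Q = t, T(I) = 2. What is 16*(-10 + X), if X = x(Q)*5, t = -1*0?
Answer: -80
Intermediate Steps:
t = 0
Q = 0 (Q = -½*0 = 0)
x(u) = 1 - u/4 (x(u) = -(2*(-2) + u)/4 = -(-4 + u)/4 = 1 - u/4)
X = 5 (X = (1 - ¼*0)*5 = (1 + 0)*5 = 1*5 = 5)
16*(-10 + X) = 16*(-10 + 5) = 16*(-5) = -80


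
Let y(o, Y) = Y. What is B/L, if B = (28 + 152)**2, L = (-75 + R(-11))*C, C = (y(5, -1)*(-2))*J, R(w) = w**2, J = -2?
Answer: -4050/23 ≈ -176.09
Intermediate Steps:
C = -4 (C = -1*(-2)*(-2) = 2*(-2) = -4)
L = -184 (L = (-75 + (-11)**2)*(-4) = (-75 + 121)*(-4) = 46*(-4) = -184)
B = 32400 (B = 180**2 = 32400)
B/L = 32400/(-184) = 32400*(-1/184) = -4050/23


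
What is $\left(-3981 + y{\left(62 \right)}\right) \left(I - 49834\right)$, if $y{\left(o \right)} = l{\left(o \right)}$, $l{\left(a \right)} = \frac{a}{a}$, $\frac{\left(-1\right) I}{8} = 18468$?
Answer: $786360440$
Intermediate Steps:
$I = -147744$ ($I = \left(-8\right) 18468 = -147744$)
$l{\left(a \right)} = 1$
$y{\left(o \right)} = 1$
$\left(-3981 + y{\left(62 \right)}\right) \left(I - 49834\right) = \left(-3981 + 1\right) \left(-147744 - 49834\right) = \left(-3980\right) \left(-197578\right) = 786360440$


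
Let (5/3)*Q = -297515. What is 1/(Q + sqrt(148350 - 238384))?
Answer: -178509/31865553115 - I*sqrt(90034)/31865553115 ≈ -5.6019e-6 - 9.4163e-9*I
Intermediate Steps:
Q = -178509 (Q = (3/5)*(-297515) = -178509)
1/(Q + sqrt(148350 - 238384)) = 1/(-178509 + sqrt(148350 - 238384)) = 1/(-178509 + sqrt(-90034)) = 1/(-178509 + I*sqrt(90034))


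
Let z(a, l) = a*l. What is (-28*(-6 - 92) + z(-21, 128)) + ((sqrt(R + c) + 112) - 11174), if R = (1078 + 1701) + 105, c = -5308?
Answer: -11006 + 2*I*sqrt(606) ≈ -11006.0 + 49.234*I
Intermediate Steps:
R = 2884 (R = 2779 + 105 = 2884)
(-28*(-6 - 92) + z(-21, 128)) + ((sqrt(R + c) + 112) - 11174) = (-28*(-6 - 92) - 21*128) + ((sqrt(2884 - 5308) + 112) - 11174) = (-28*(-98) - 2688) + ((sqrt(-2424) + 112) - 11174) = (2744 - 2688) + ((2*I*sqrt(606) + 112) - 11174) = 56 + ((112 + 2*I*sqrt(606)) - 11174) = 56 + (-11062 + 2*I*sqrt(606)) = -11006 + 2*I*sqrt(606)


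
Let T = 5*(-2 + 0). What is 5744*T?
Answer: -57440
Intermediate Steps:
T = -10 (T = 5*(-2) = -10)
5744*T = 5744*(-10) = -57440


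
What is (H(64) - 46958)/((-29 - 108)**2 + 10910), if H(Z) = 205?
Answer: -46753/29679 ≈ -1.5753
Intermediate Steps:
(H(64) - 46958)/((-29 - 108)**2 + 10910) = (205 - 46958)/((-29 - 108)**2 + 10910) = -46753/((-137)**2 + 10910) = -46753/(18769 + 10910) = -46753/29679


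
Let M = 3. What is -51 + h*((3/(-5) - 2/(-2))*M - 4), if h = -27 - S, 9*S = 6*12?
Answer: 47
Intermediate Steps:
S = 8 (S = (6*12)/9 = (1/9)*72 = 8)
h = -35 (h = -27 - 1*8 = -27 - 8 = -35)
-51 + h*((3/(-5) - 2/(-2))*M - 4) = -51 - 35*((3/(-5) - 2/(-2))*3 - 4) = -51 - 35*((3*(-1/5) - 2*(-1/2))*3 - 4) = -51 - 35*((-3/5 + 1)*3 - 4) = -51 - 35*((2/5)*3 - 4) = -51 - 35*(6/5 - 4) = -51 - 35*(-14/5) = -51 + 98 = 47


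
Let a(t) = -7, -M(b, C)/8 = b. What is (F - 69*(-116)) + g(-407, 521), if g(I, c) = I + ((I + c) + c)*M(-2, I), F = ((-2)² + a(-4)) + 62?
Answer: 17816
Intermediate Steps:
M(b, C) = -8*b
F = 59 (F = ((-2)² - 7) + 62 = (4 - 7) + 62 = -3 + 62 = 59)
g(I, c) = 17*I + 32*c (g(I, c) = I + ((I + c) + c)*(-8*(-2)) = I + (I + 2*c)*16 = I + (16*I + 32*c) = 17*I + 32*c)
(F - 69*(-116)) + g(-407, 521) = (59 - 69*(-116)) + (17*(-407) + 32*521) = (59 + 8004) + (-6919 + 16672) = 8063 + 9753 = 17816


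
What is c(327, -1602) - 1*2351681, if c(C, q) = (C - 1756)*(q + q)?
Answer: 2226835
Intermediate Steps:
c(C, q) = 2*q*(-1756 + C) (c(C, q) = (-1756 + C)*(2*q) = 2*q*(-1756 + C))
c(327, -1602) - 1*2351681 = 2*(-1602)*(-1756 + 327) - 1*2351681 = 2*(-1602)*(-1429) - 2351681 = 4578516 - 2351681 = 2226835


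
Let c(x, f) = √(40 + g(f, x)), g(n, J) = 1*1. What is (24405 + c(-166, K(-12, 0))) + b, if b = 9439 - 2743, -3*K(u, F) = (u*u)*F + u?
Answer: 31101 + √41 ≈ 31107.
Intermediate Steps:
K(u, F) = -u/3 - F*u²/3 (K(u, F) = -((u*u)*F + u)/3 = -(u²*F + u)/3 = -(F*u² + u)/3 = -(u + F*u²)/3 = -u/3 - F*u²/3)
g(n, J) = 1
c(x, f) = √41 (c(x, f) = √(40 + 1) = √41)
b = 6696
(24405 + c(-166, K(-12, 0))) + b = (24405 + √41) + 6696 = 31101 + √41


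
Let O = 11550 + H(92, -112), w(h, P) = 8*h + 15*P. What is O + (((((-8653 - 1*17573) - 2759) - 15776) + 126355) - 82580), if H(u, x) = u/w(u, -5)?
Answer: 6982896/661 ≈ 10564.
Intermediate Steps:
H(u, x) = u/(-75 + 8*u) (H(u, x) = u/(8*u + 15*(-5)) = u/(8*u - 75) = u/(-75 + 8*u))
O = 7634642/661 (O = 11550 + 92/(-75 + 8*92) = 11550 + 92/(-75 + 736) = 11550 + 92/661 = 7634642/661 ≈ 11550.)
O + (((((-8653 - 1*17573) - 2759) - 15776) + 126355) - 82580) = 7634642/661 + (((((-8653 - 1*17573) - 2759) - 15776) + 126355) - 82580) = 7634642/661 + (((((-8653 - 17573) - 2759) - 15776) + 126355) - 82580) = 7634642/661 + ((((-26226 - 2759) - 15776) + 126355) - 82580) = 7634642/661 + (((-28985 - 15776) + 126355) - 82580) = 7634642/661 + ((-44761 + 126355) - 82580) = 7634642/661 + (81594 - 82580) = 7634642/661 - 986 = 6982896/661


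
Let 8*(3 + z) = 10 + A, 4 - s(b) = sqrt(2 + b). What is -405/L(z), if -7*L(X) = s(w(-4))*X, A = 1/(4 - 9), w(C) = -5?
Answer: -453600/1349 - 113400*I*sqrt(3)/1349 ≈ -336.25 - 145.6*I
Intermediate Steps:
A = -1/5 (A = 1/(-5) = -1/5 ≈ -0.20000)
s(b) = 4 - sqrt(2 + b)
z = -71/40 (z = -3 + (10 - 1/5)/8 = -3 + (1/8)*(49/5) = -3 + 49/40 = -71/40 ≈ -1.7750)
L(X) = -X*(4 - I*sqrt(3))/7 (L(X) = -(4 - sqrt(2 - 5))*X/7 = -(4 - sqrt(-3))*X/7 = -(4 - I*sqrt(3))*X/7 = -X*(4 - I*sqrt(3))/7)
-405/L(z) = -405*(-280/(71*(-4 + I*sqrt(3)))) = -405/(71/70 - 71*I*sqrt(3)/280)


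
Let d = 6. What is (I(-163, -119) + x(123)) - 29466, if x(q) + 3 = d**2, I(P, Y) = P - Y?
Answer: -29477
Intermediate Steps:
x(q) = 33 (x(q) = -3 + 6**2 = -3 + 36 = 33)
(I(-163, -119) + x(123)) - 29466 = ((-163 - 1*(-119)) + 33) - 29466 = ((-163 + 119) + 33) - 29466 = (-44 + 33) - 29466 = -11 - 29466 = -29477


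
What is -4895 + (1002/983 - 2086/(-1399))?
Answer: -6728234879/1375217 ≈ -4892.5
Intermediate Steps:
-4895 + (1002/983 - 2086/(-1399)) = -4895 + (1002*(1/983) - 2086*(-1/1399)) = -4895 + (1002/983 + 2086/1399) = -4895 + 3452336/1375217 = -6728234879/1375217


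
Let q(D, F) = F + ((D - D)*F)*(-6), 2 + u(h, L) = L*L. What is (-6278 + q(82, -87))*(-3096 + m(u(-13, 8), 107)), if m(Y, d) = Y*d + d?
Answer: -23200425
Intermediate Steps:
u(h, L) = -2 + L² (u(h, L) = -2 + L*L = -2 + L²)
m(Y, d) = d + Y*d
q(D, F) = F (q(D, F) = F + (0*F)*(-6) = F + 0*(-6) = F + 0 = F)
(-6278 + q(82, -87))*(-3096 + m(u(-13, 8), 107)) = (-6278 - 87)*(-3096 + 107*(1 + (-2 + 8²))) = -6365*(-3096 + 107*(1 + (-2 + 64))) = -6365*(-3096 + 107*(1 + 62)) = -6365*(-3096 + 107*63) = -6365*(-3096 + 6741) = -6365*3645 = -23200425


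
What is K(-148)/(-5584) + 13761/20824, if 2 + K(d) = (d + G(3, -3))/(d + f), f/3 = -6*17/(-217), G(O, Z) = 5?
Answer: 305625541347/462363185120 ≈ 0.66101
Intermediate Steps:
f = 306/217 (f = 3*(-6*17/(-217)) = 3*(-102*(-1/217)) = 3*(102/217) = 306/217 ≈ 1.4101)
K(d) = -2 + (5 + d)/(306/217 + d) (K(d) = -2 + (d + 5)/(d + 306/217) = -2 + (5 + d)/(306/217 + d))
K(-148)/(-5584) + 13761/20824 = ((473 - 217*(-148))/(306 + 217*(-148)))/(-5584) + 13761/20824 = ((473 + 32116)/(306 - 32116))*(-1/5584) + 13761*(1/20824) = (32589/(-31810))*(-1/5584) + 13761/20824 = -1/31810*32589*(-1/5584) + 13761/20824 = -32589/31810*(-1/5584) + 13761/20824 = 32589/177627040 + 13761/20824 = 305625541347/462363185120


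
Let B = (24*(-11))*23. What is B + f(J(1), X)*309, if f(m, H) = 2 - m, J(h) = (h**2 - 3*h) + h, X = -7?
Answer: -5145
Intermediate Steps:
J(h) = h**2 - 2*h
B = -6072 (B = -264*23 = -6072)
B + f(J(1), X)*309 = -6072 + (2 - (-2 + 1))*309 = -6072 + (2 - (-1))*309 = -6072 + (2 - 1*(-1))*309 = -6072 + (2 + 1)*309 = -6072 + 3*309 = -6072 + 927 = -5145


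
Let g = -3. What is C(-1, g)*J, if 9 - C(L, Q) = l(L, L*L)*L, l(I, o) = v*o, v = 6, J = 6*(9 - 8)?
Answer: 90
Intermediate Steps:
J = 6 (J = 6*1 = 6)
l(I, o) = 6*o
C(L, Q) = 9 - 6*L**3 (C(L, Q) = 9 - 6*(L*L)*L = 9 - 6*L**2*L = 9 - 6*L**3)
C(-1, g)*J = (9 - 6*(-1)**3)*6 = (9 - 6*(-1))*6 = (9 + 6)*6 = 15*6 = 90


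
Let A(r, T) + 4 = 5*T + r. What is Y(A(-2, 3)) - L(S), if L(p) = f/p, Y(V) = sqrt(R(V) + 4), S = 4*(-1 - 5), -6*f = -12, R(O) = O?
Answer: 1/12 + sqrt(13) ≈ 3.6889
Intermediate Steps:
A(r, T) = -4 + r + 5*T (A(r, T) = -4 + (5*T + r) = -4 + (r + 5*T) = -4 + r + 5*T)
f = 2 (f = -1/6*(-12) = 2)
S = -24 (S = 4*(-6) = -24)
Y(V) = sqrt(4 + V) (Y(V) = sqrt(V + 4) = sqrt(4 + V))
L(p) = 2/p
Y(A(-2, 3)) - L(S) = sqrt(4 + (-4 - 2 + 5*3)) - 2/(-24) = sqrt(4 + (-4 - 2 + 15)) - 2*(-1)/24 = sqrt(4 + 9) - 1*(-1/12) = sqrt(13) + 1/12 = 1/12 + sqrt(13)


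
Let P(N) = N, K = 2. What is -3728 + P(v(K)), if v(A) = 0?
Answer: -3728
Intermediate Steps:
-3728 + P(v(K)) = -3728 + 0 = -3728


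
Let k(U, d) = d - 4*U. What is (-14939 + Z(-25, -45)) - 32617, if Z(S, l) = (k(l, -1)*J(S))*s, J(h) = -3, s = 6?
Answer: -50778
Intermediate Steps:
Z(S, l) = 18 + 72*l (Z(S, l) = ((-1 - 4*l)*(-3))*6 = (3 + 12*l)*6 = 18 + 72*l)
(-14939 + Z(-25, -45)) - 32617 = (-14939 + (18 + 72*(-45))) - 32617 = (-14939 + (18 - 3240)) - 32617 = (-14939 - 3222) - 32617 = -18161 - 32617 = -50778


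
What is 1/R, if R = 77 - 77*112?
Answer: -1/8547 ≈ -0.00011700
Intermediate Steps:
R = -8547 (R = 77 - 8624 = -8547)
1/R = 1/(-8547) = -1/8547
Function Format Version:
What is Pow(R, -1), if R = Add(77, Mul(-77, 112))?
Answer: Rational(-1, 8547) ≈ -0.00011700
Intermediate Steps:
R = -8547 (R = Add(77, -8624) = -8547)
Pow(R, -1) = Pow(-8547, -1) = Rational(-1, 8547)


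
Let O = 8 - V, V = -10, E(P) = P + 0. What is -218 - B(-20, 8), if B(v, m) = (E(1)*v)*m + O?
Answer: -76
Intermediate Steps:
E(P) = P
O = 18 (O = 8 - 1*(-10) = 8 + 10 = 18)
B(v, m) = 18 + m*v (B(v, m) = (1*v)*m + 18 = v*m + 18 = m*v + 18 = 18 + m*v)
-218 - B(-20, 8) = -218 - (18 + 8*(-20)) = -218 - (18 - 160) = -218 - 1*(-142) = -218 + 142 = -76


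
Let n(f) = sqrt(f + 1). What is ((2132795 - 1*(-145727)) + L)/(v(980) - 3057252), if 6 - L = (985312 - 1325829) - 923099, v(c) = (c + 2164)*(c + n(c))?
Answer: -195703456/21127881 + 232010432*sqrt(109)/63383643 ≈ 28.953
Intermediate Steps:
n(f) = sqrt(1 + f)
v(c) = (2164 + c)*(c + sqrt(1 + c)) (v(c) = (c + 2164)*(c + sqrt(1 + c)) = (2164 + c)*(c + sqrt(1 + c)))
L = 1263622 (L = 6 - ((985312 - 1325829) - 923099) = 6 - (-340517 - 923099) = 6 - 1*(-1263616) = 6 + 1263616 = 1263622)
((2132795 - 1*(-145727)) + L)/(v(980) - 3057252) = ((2132795 - 1*(-145727)) + 1263622)/((980**2 + 2164*980 + 2164*sqrt(1 + 980) + 980*sqrt(1 + 980)) - 3057252) = ((2132795 + 145727) + 1263622)/((960400 + 2120720 + 2164*sqrt(981) + 980*sqrt(981)) - 3057252) = (2278522 + 1263622)/((960400 + 2120720 + 2164*(3*sqrt(109)) + 980*(3*sqrt(109))) - 3057252) = 3542144/((960400 + 2120720 + 6492*sqrt(109) + 2940*sqrt(109)) - 3057252) = 3542144/((3081120 + 9432*sqrt(109)) - 3057252) = 3542144/(23868 + 9432*sqrt(109))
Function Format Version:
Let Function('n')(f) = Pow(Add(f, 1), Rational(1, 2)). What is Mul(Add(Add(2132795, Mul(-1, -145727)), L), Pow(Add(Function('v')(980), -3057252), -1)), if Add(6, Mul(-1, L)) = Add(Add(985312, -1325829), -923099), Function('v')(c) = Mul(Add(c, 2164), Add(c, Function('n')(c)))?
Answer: Add(Rational(-195703456, 21127881), Mul(Rational(232010432, 63383643), Pow(109, Rational(1, 2)))) ≈ 28.953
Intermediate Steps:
Function('n')(f) = Pow(Add(1, f), Rational(1, 2))
Function('v')(c) = Mul(Add(2164, c), Add(c, Pow(Add(1, c), Rational(1, 2)))) (Function('v')(c) = Mul(Add(c, 2164), Add(c, Pow(Add(1, c), Rational(1, 2)))) = Mul(Add(2164, c), Add(c, Pow(Add(1, c), Rational(1, 2)))))
L = 1263622 (L = Add(6, Mul(-1, Add(Add(985312, -1325829), -923099))) = Add(6, Mul(-1, Add(-340517, -923099))) = Add(6, Mul(-1, -1263616)) = Add(6, 1263616) = 1263622)
Mul(Add(Add(2132795, Mul(-1, -145727)), L), Pow(Add(Function('v')(980), -3057252), -1)) = Mul(Add(Add(2132795, Mul(-1, -145727)), 1263622), Pow(Add(Add(Pow(980, 2), Mul(2164, 980), Mul(2164, Pow(Add(1, 980), Rational(1, 2))), Mul(980, Pow(Add(1, 980), Rational(1, 2)))), -3057252), -1)) = Mul(Add(Add(2132795, 145727), 1263622), Pow(Add(Add(960400, 2120720, Mul(2164, Pow(981, Rational(1, 2))), Mul(980, Pow(981, Rational(1, 2)))), -3057252), -1)) = Mul(Add(2278522, 1263622), Pow(Add(Add(960400, 2120720, Mul(2164, Mul(3, Pow(109, Rational(1, 2)))), Mul(980, Mul(3, Pow(109, Rational(1, 2))))), -3057252), -1)) = Mul(3542144, Pow(Add(Add(960400, 2120720, Mul(6492, Pow(109, Rational(1, 2))), Mul(2940, Pow(109, Rational(1, 2)))), -3057252), -1)) = Mul(3542144, Pow(Add(Add(3081120, Mul(9432, Pow(109, Rational(1, 2)))), -3057252), -1)) = Mul(3542144, Pow(Add(23868, Mul(9432, Pow(109, Rational(1, 2)))), -1))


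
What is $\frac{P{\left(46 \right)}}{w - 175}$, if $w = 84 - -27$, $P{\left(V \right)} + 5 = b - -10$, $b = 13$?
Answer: $- \frac{9}{32} \approx -0.28125$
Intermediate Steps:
$P{\left(V \right)} = 18$ ($P{\left(V \right)} = -5 + \left(13 - -10\right) = -5 + \left(13 + 10\right) = -5 + 23 = 18$)
$w = 111$ ($w = 84 + 27 = 111$)
$\frac{P{\left(46 \right)}}{w - 175} = \frac{1}{111 - 175} \cdot 18 = \frac{1}{-64} \cdot 18 = \left(- \frac{1}{64}\right) 18 = - \frac{9}{32}$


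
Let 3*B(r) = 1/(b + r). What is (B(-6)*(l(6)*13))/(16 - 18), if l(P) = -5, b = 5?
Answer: -65/6 ≈ -10.833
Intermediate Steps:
B(r) = 1/(3*(5 + r))
(B(-6)*(l(6)*13))/(16 - 18) = ((1/(3*(5 - 6)))*(-5*13))/(16 - 18) = (((⅓)/(-1))*(-65))/(-2) = (((⅓)*(-1))*(-65))*(-½) = -⅓*(-65)*(-½) = (65/3)*(-½) = -65/6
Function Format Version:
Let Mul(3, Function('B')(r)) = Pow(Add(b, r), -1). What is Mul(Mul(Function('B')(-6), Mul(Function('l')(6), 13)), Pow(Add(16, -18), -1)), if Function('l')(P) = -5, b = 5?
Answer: Rational(-65, 6) ≈ -10.833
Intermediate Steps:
Function('B')(r) = Mul(Rational(1, 3), Pow(Add(5, r), -1))
Mul(Mul(Function('B')(-6), Mul(Function('l')(6), 13)), Pow(Add(16, -18), -1)) = Mul(Mul(Mul(Rational(1, 3), Pow(Add(5, -6), -1)), Mul(-5, 13)), Pow(Add(16, -18), -1)) = Mul(Mul(Mul(Rational(1, 3), Pow(-1, -1)), -65), Pow(-2, -1)) = Mul(Mul(Mul(Rational(1, 3), -1), -65), Rational(-1, 2)) = Mul(Mul(Rational(-1, 3), -65), Rational(-1, 2)) = Mul(Rational(65, 3), Rational(-1, 2)) = Rational(-65, 6)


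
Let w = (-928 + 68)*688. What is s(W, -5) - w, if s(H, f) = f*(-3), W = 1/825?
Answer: 591695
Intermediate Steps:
W = 1/825 ≈ 0.0012121
w = -591680 (w = -860*688 = -591680)
s(H, f) = -3*f
s(W, -5) - w = -3*(-5) - 1*(-591680) = 15 + 591680 = 591695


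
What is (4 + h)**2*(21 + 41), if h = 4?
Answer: 3968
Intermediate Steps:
(4 + h)**2*(21 + 41) = (4 + 4)**2*(21 + 41) = 8**2*62 = 64*62 = 3968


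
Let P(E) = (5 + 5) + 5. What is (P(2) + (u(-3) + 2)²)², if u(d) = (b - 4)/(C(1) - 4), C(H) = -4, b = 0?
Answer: 7225/16 ≈ 451.56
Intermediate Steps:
P(E) = 15 (P(E) = 10 + 5 = 15)
u(d) = ½ (u(d) = (0 - 4)/(-4 - 4) = -4/(-8) = -4*(-⅛) = ½)
(P(2) + (u(-3) + 2)²)² = (15 + (½ + 2)²)² = (15 + (5/2)²)² = (15 + 25/4)² = (85/4)² = 7225/16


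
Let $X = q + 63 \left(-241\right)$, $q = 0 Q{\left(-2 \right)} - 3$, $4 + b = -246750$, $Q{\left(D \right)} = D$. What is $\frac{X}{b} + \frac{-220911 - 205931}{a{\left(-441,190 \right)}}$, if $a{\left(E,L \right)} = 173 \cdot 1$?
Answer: $- \frac{52661171845}{21344221} \approx -2467.2$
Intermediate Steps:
$b = -246754$ ($b = -4 - 246750 = -246754$)
$a{\left(E,L \right)} = 173$
$q = -3$ ($q = 0 \left(-2\right) - 3 = 0 - 3 = -3$)
$X = -15186$ ($X = -3 + 63 \left(-241\right) = -3 - 15183 = -15186$)
$\frac{X}{b} + \frac{-220911 - 205931}{a{\left(-441,190 \right)}} = - \frac{15186}{-246754} + \frac{-220911 - 205931}{173} = \left(-15186\right) \left(- \frac{1}{246754}\right) + \left(-220911 - 205931\right) \frac{1}{173} = \frac{7593}{123377} - \frac{426842}{173} = - \frac{52661171845}{21344221}$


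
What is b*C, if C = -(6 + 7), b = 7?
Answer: -91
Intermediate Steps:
C = -13 (C = -1*13 = -13)
b*C = 7*(-13) = -91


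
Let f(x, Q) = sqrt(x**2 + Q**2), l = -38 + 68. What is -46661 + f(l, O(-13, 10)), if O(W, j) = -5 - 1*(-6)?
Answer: -46661 + sqrt(901) ≈ -46631.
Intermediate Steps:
O(W, j) = 1 (O(W, j) = -5 + 6 = 1)
l = 30
f(x, Q) = sqrt(Q**2 + x**2)
-46661 + f(l, O(-13, 10)) = -46661 + sqrt(1**2 + 30**2) = -46661 + sqrt(1 + 900) = -46661 + sqrt(901)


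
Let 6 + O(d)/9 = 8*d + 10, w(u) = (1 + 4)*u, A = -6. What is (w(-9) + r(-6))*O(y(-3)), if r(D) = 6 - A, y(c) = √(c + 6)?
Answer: -1188 - 2376*√3 ≈ -5303.4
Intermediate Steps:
y(c) = √(6 + c)
r(D) = 12 (r(D) = 6 - 1*(-6) = 6 + 6 = 12)
w(u) = 5*u
O(d) = 36 + 72*d (O(d) = -54 + 9*(8*d + 10) = -54 + 9*(10 + 8*d) = -54 + (90 + 72*d) = 36 + 72*d)
(w(-9) + r(-6))*O(y(-3)) = (5*(-9) + 12)*(36 + 72*√(6 - 3)) = (-45 + 12)*(36 + 72*√3) = -33*(36 + 72*√3) = -1188 - 2376*√3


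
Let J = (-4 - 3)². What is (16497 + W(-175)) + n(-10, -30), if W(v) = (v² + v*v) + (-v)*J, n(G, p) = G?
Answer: 86312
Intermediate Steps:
J = 49 (J = (-7)² = 49)
W(v) = -49*v + 2*v² (W(v) = (v² + v*v) - v*49 = (v² + v²) - 49*v = 2*v² - 49*v = -49*v + 2*v²)
(16497 + W(-175)) + n(-10, -30) = (16497 - 175*(-49 + 2*(-175))) - 10 = (16497 - 175*(-49 - 350)) - 10 = (16497 - 175*(-399)) - 10 = (16497 + 69825) - 10 = 86322 - 10 = 86312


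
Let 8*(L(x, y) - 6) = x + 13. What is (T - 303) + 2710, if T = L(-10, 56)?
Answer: 19307/8 ≈ 2413.4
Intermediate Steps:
L(x, y) = 61/8 + x/8 (L(x, y) = 6 + (x + 13)/8 = 6 + (13 + x)/8 = 6 + (13/8 + x/8) = 61/8 + x/8)
T = 51/8 (T = 61/8 + (⅛)*(-10) = 61/8 - 5/4 = 51/8 ≈ 6.3750)
(T - 303) + 2710 = (51/8 - 303) + 2710 = -2373/8 + 2710 = 19307/8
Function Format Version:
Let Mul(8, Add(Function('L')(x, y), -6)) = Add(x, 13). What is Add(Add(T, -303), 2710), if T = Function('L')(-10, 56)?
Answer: Rational(19307, 8) ≈ 2413.4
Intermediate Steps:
Function('L')(x, y) = Add(Rational(61, 8), Mul(Rational(1, 8), x)) (Function('L')(x, y) = Add(6, Mul(Rational(1, 8), Add(x, 13))) = Add(6, Mul(Rational(1, 8), Add(13, x))) = Add(6, Add(Rational(13, 8), Mul(Rational(1, 8), x))) = Add(Rational(61, 8), Mul(Rational(1, 8), x)))
T = Rational(51, 8) (T = Add(Rational(61, 8), Mul(Rational(1, 8), -10)) = Add(Rational(61, 8), Rational(-5, 4)) = Rational(51, 8) ≈ 6.3750)
Add(Add(T, -303), 2710) = Add(Add(Rational(51, 8), -303), 2710) = Add(Rational(-2373, 8), 2710) = Rational(19307, 8)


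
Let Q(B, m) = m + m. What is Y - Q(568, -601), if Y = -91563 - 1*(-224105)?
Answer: 133744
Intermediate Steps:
Q(B, m) = 2*m
Y = 132542 (Y = -91563 + 224105 = 132542)
Y - Q(568, -601) = 132542 - 2*(-601) = 132542 - 1*(-1202) = 132542 + 1202 = 133744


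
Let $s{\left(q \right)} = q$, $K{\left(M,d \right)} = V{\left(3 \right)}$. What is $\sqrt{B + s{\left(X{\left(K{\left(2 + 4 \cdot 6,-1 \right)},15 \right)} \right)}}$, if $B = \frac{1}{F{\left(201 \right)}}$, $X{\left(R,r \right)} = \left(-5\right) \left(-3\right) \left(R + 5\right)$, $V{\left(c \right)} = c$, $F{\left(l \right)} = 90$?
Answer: $\frac{\sqrt{108010}}{30} \approx 10.955$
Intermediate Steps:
$K{\left(M,d \right)} = 3$
$X{\left(R,r \right)} = 75 + 15 R$ ($X{\left(R,r \right)} = 15 \left(5 + R\right) = 75 + 15 R$)
$B = \frac{1}{90} \approx 0.011111$
$\sqrt{B + s{\left(X{\left(K{\left(2 + 4 \cdot 6,-1 \right)},15 \right)} \right)}} = \sqrt{\frac{1}{90} + \left(75 + 15 \cdot 3\right)} = \sqrt{\frac{1}{90} + \left(75 + 45\right)} = \sqrt{\frac{1}{90} + 120} = \sqrt{\frac{10801}{90}} = \frac{\sqrt{108010}}{30}$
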